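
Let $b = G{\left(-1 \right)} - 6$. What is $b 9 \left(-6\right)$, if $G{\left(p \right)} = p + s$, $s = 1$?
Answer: $324$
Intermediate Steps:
$G{\left(p \right)} = 1 + p$ ($G{\left(p \right)} = p + 1 = 1 + p$)
$b = -6$ ($b = \left(1 - 1\right) - 6 = 0 - 6 = -6$)
$b 9 \left(-6\right) = \left(-6\right) 9 \left(-6\right) = \left(-54\right) \left(-6\right) = 324$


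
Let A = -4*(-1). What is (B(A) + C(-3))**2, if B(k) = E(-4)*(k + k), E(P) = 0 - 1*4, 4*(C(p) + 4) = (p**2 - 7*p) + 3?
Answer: 12321/16 ≈ 770.06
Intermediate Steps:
C(p) = -13/4 - 7*p/4 + p**2/4 (C(p) = -4 + ((p**2 - 7*p) + 3)/4 = -4 + (3 + p**2 - 7*p)/4 = -4 + (3/4 - 7*p/4 + p**2/4) = -13/4 - 7*p/4 + p**2/4)
A = 4
E(P) = -4 (E(P) = 0 - 4 = -4)
B(k) = -8*k (B(k) = -4*(k + k) = -8*k)
(B(A) + C(-3))**2 = (-8*4 + (-13/4 - 7/4*(-3) + (1/4)*(-3)**2))**2 = (-32 + (-13/4 + 21/4 + (1/4)*9))**2 = (-32 + (-13/4 + 21/4 + 9/4))**2 = (-32 + 17/4)**2 = (-111/4)**2 = 12321/16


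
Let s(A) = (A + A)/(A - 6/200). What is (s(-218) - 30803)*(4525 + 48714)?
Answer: -35752874532951/21803 ≈ -1.6398e+9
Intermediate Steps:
s(A) = 2*A/(-3/100 + A) (s(A) = (2*A)/(A - 6*1/200) = (2*A)/(A - 3/100) = (2*A)/(-3/100 + A) = 2*A/(-3/100 + A))
(s(-218) - 30803)*(4525 + 48714) = (200*(-218)/(-3 + 100*(-218)) - 30803)*(4525 + 48714) = (200*(-218)/(-3 - 21800) - 30803)*53239 = (200*(-218)/(-21803) - 30803)*53239 = (200*(-218)*(-1/21803) - 30803)*53239 = (43600/21803 - 30803)*53239 = -671554209/21803*53239 = -35752874532951/21803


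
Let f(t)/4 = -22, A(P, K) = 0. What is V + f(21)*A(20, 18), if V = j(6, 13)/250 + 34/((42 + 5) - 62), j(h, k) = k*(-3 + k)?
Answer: -131/75 ≈ -1.7467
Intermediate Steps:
f(t) = -88 (f(t) = 4*(-22) = -88)
V = -131/75 (V = (13*(-3 + 13))/250 + 34/((42 + 5) - 62) = (13*10)*(1/250) + 34/(47 - 62) = 130*(1/250) + 34/(-15) = 13/25 + 34*(-1/15) = 13/25 - 34/15 = -131/75 ≈ -1.7467)
V + f(21)*A(20, 18) = -131/75 - 88*0 = -131/75 + 0 = -131/75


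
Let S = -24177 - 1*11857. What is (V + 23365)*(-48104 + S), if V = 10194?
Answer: -2823587142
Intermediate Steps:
S = -36034 (S = -24177 - 11857 = -36034)
(V + 23365)*(-48104 + S) = (10194 + 23365)*(-48104 - 36034) = 33559*(-84138) = -2823587142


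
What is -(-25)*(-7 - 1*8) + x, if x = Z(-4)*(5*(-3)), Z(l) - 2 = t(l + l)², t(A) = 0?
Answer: -405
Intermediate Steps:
Z(l) = 2 (Z(l) = 2 + 0² = 2 + 0 = 2)
x = -30 (x = 2*(5*(-3)) = 2*(-15) = -30)
-(-25)*(-7 - 1*8) + x = -(-25)*(-7 - 1*8) - 30 = -(-25)*(-7 - 8) - 30 = -(-25)*(-15) - 30 = -25*15 - 30 = -375 - 30 = -405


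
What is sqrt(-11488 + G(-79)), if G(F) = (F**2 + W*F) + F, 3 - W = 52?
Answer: I*sqrt(1455) ≈ 38.144*I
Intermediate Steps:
W = -49 (W = 3 - 1*52 = 3 - 52 = -49)
G(F) = F**2 - 48*F (G(F) = (F**2 - 49*F) + F = F**2 - 48*F)
sqrt(-11488 + G(-79)) = sqrt(-11488 - 79*(-48 - 79)) = sqrt(-11488 - 79*(-127)) = sqrt(-11488 + 10033) = sqrt(-1455) = I*sqrt(1455)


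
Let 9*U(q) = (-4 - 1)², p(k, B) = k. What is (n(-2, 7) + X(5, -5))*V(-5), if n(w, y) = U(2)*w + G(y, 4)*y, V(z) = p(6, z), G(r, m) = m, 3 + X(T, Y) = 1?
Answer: 368/3 ≈ 122.67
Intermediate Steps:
X(T, Y) = -2 (X(T, Y) = -3 + 1 = -2)
V(z) = 6
U(q) = 25/9 (U(q) = (-4 - 1)²/9 = (⅑)*(-5)² = (⅑)*25 = 25/9)
n(w, y) = 4*y + 25*w/9 (n(w, y) = 25*w/9 + 4*y = 4*y + 25*w/9)
(n(-2, 7) + X(5, -5))*V(-5) = ((4*7 + (25/9)*(-2)) - 2)*6 = ((28 - 50/9) - 2)*6 = (202/9 - 2)*6 = (184/9)*6 = 368/3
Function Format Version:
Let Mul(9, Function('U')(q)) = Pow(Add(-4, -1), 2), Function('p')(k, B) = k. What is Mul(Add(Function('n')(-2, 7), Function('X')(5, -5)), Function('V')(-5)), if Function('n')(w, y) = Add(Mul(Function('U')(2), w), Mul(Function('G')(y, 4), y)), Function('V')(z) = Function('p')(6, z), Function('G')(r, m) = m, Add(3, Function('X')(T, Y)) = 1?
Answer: Rational(368, 3) ≈ 122.67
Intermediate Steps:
Function('X')(T, Y) = -2 (Function('X')(T, Y) = Add(-3, 1) = -2)
Function('V')(z) = 6
Function('U')(q) = Rational(25, 9) (Function('U')(q) = Mul(Rational(1, 9), Pow(Add(-4, -1), 2)) = Mul(Rational(1, 9), Pow(-5, 2)) = Mul(Rational(1, 9), 25) = Rational(25, 9))
Function('n')(w, y) = Add(Mul(4, y), Mul(Rational(25, 9), w)) (Function('n')(w, y) = Add(Mul(Rational(25, 9), w), Mul(4, y)) = Add(Mul(4, y), Mul(Rational(25, 9), w)))
Mul(Add(Function('n')(-2, 7), Function('X')(5, -5)), Function('V')(-5)) = Mul(Add(Add(Mul(4, 7), Mul(Rational(25, 9), -2)), -2), 6) = Mul(Add(Add(28, Rational(-50, 9)), -2), 6) = Mul(Add(Rational(202, 9), -2), 6) = Mul(Rational(184, 9), 6) = Rational(368, 3)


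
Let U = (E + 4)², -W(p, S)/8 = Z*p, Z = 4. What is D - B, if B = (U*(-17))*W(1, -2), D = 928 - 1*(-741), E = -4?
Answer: 1669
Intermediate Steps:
W(p, S) = -32*p
U = 0 (U = (-4 + 4)² = 0² = 0)
D = 1669 (D = 928 + 741 = 1669)
B = 0 (B = (0*(-17))*(-32*1) = 0*(-32) = 0)
D - B = 1669 - 1*0 = 1669 + 0 = 1669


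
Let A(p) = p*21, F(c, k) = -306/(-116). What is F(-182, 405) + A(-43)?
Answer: -52221/58 ≈ -900.36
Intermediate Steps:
F(c, k) = 153/58 (F(c, k) = -306*(-1/116) = 153/58)
A(p) = 21*p
F(-182, 405) + A(-43) = 153/58 + 21*(-43) = 153/58 - 903 = -52221/58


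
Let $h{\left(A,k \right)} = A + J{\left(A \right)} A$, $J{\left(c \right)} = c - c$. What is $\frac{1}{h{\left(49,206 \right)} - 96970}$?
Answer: $- \frac{1}{96921} \approx -1.0318 \cdot 10^{-5}$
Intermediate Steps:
$J{\left(c \right)} = 0$
$h{\left(A,k \right)} = A$ ($h{\left(A,k \right)} = A + 0 A = A + 0 = A$)
$\frac{1}{h{\left(49,206 \right)} - 96970} = \frac{1}{49 - 96970} = \frac{1}{-96921} = - \frac{1}{96921}$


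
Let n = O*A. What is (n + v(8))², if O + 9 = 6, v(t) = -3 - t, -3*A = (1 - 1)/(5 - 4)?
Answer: 121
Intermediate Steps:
A = 0 (A = -(1 - 1)/(3*(5 - 4)) = -0/1 = -0 = -⅓*0 = 0)
O = -3 (O = -9 + 6 = -3)
n = 0 (n = -3*0 = 0)
(n + v(8))² = (0 + (-3 - 1*8))² = (0 + (-3 - 8))² = (0 - 11)² = (-11)² = 121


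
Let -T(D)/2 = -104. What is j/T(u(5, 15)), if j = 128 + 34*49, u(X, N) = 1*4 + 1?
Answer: 69/8 ≈ 8.6250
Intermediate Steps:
u(X, N) = 5 (u(X, N) = 4 + 1 = 5)
T(D) = 208 (T(D) = -2*(-104) = 208)
j = 1794 (j = 128 + 1666 = 1794)
j/T(u(5, 15)) = 1794/208 = 1794*(1/208) = 69/8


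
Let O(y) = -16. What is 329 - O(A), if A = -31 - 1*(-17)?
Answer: 345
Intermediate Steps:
A = -14 (A = -31 + 17 = -14)
329 - O(A) = 329 - 1*(-16) = 329 + 16 = 345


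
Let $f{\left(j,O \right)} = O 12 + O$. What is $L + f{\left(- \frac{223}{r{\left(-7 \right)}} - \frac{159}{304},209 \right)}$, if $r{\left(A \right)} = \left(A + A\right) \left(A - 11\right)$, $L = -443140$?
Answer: $-440423$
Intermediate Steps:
$r{\left(A \right)} = 2 A \left(-11 + A\right)$
$f{\left(j,O \right)} = 13 O$ ($f{\left(j,O \right)} = 12 O + O = 13 O$)
$L + f{\left(- \frac{223}{r{\left(-7 \right)}} - \frac{159}{304},209 \right)} = -443140 + 13 \cdot 209 = -443140 + 2717 = -440423$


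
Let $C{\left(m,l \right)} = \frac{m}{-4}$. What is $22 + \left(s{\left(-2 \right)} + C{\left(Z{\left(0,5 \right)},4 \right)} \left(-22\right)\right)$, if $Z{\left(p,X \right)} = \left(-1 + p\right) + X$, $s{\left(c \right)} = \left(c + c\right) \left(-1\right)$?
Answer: $48$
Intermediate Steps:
$s{\left(c \right)} = - 2 c$ ($s{\left(c \right)} = 2 c \left(-1\right) = - 2 c$)
$Z{\left(p,X \right)} = -1 + X + p$
$C{\left(m,l \right)} = - \frac{m}{4}$ ($C{\left(m,l \right)} = m \left(- \frac{1}{4}\right) = - \frac{m}{4}$)
$22 + \left(s{\left(-2 \right)} + C{\left(Z{\left(0,5 \right)},4 \right)} \left(-22\right)\right) = 22 - \left(-4 - - \frac{-1 + 5 + 0}{4} \left(-22\right)\right) = 22 + \left(4 + \left(- \frac{1}{4}\right) 4 \left(-22\right)\right) = 22 + \left(4 - -22\right) = 22 + \left(4 + 22\right) = 22 + 26 = 48$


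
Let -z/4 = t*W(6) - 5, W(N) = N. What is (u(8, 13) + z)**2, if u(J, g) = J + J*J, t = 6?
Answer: 2704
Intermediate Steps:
z = -124 (z = -4*(6*6 - 5) = -4*(36 - 5) = -4*31 = -124)
u(J, g) = J + J**2
(u(8, 13) + z)**2 = (8*(1 + 8) - 124)**2 = (8*9 - 124)**2 = (72 - 124)**2 = (-52)**2 = 2704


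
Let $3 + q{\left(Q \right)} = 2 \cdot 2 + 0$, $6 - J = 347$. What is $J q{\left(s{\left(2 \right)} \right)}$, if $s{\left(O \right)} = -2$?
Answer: $-341$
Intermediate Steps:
$J = -341$ ($J = 6 - 347 = -341$)
$q{\left(Q \right)} = 1$ ($q{\left(Q \right)} = -3 + \left(2 \cdot 2 + 0\right) = -3 + \left(4 + 0\right) = -3 + 4 = 1$)
$J q{\left(s{\left(2 \right)} \right)} = \left(-341\right) 1 = -341$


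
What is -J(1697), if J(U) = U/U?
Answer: -1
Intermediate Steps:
J(U) = 1
-J(1697) = -1*1 = -1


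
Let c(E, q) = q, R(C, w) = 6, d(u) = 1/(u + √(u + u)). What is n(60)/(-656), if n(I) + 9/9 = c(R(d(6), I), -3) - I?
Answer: 4/41 ≈ 0.097561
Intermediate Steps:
d(u) = 1/(u + √2*√u) (d(u) = 1/(u + √(2*u)) = 1/(u + √2*√u))
n(I) = -4 - I (n(I) = -1 + (-3 - I) = -4 - I)
n(60)/(-656) = (-4 - 1*60)/(-656) = -(-4 - 60)/656 = -1/656*(-64) = 4/41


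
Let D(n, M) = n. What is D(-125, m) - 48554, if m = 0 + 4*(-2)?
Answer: -48679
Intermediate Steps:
m = -8 (m = 0 - 8 = -8)
D(-125, m) - 48554 = -125 - 48554 = -48679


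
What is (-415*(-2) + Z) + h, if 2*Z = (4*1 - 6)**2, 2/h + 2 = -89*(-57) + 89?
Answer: 2146561/2580 ≈ 832.00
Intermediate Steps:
h = 1/2580 (h = 2/(-2 + (-89*(-57) + 89)) = 2/(-2 + (5073 + 89)) = 2/(-2 + 5162) = 2/5160 = 2*(1/5160) = 1/2580 ≈ 0.00038760)
Z = 2 (Z = (4*1 - 6)**2/2 = (4 - 6)**2/2 = (1/2)*(-2)**2 = (1/2)*4 = 2)
(-415*(-2) + Z) + h = (-415*(-2) + 2) + 1/2580 = (830 + 2) + 1/2580 = 832 + 1/2580 = 2146561/2580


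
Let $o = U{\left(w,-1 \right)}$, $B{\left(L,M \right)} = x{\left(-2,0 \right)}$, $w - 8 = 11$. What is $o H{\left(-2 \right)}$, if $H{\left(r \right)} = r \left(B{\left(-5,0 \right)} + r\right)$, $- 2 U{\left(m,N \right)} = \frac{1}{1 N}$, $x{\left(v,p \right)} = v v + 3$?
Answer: $-5$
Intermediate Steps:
$x{\left(v,p \right)} = 3 + v^{2}$ ($x{\left(v,p \right)} = v^{2} + 3 = 3 + v^{2}$)
$w = 19$ ($w = 8 + 11 = 19$)
$B{\left(L,M \right)} = 7$ ($B{\left(L,M \right)} = 3 + \left(-2\right)^{2} = 3 + 4 = 7$)
$U{\left(m,N \right)} = - \frac{1}{2 N}$ ($U{\left(m,N \right)} = - \frac{1}{2 \cdot 1 N} = - \frac{1}{2 N}$)
$o = \frac{1}{2}$ ($o = - \frac{1}{2 \left(-1\right)} = \left(- \frac{1}{2}\right) \left(-1\right) = \frac{1}{2} \approx 0.5$)
$H{\left(r \right)} = r \left(7 + r\right)$
$o H{\left(-2 \right)} = \frac{\left(-2\right) \left(7 - 2\right)}{2} = \frac{\left(-2\right) 5}{2} = \frac{1}{2} \left(-10\right) = -5$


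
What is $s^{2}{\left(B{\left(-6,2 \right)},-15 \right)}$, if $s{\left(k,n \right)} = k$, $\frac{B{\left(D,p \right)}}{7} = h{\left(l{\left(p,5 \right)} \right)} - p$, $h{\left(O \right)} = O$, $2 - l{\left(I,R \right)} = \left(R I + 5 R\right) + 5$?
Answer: $78400$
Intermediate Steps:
$l{\left(I,R \right)} = -3 - 5 R - I R$ ($l{\left(I,R \right)} = 2 - \left(\left(R I + 5 R\right) + 5\right) = 2 - \left(\left(I R + 5 R\right) + 5\right) = 2 - \left(\left(5 R + I R\right) + 5\right) = 2 - \left(5 + 5 R + I R\right) = -3 - 5 R - I R$)
$B{\left(D,p \right)} = -196 - 42 p$ ($B{\left(D,p \right)} = 7 \left(\left(-3 - 25 - p 5\right) - p\right) = 7 \left(\left(-3 - 25 - 5 p\right) - p\right) = 7 \left(\left(-28 - 5 p\right) - p\right) = 7 \left(-28 - 6 p\right) = -196 - 42 p$)
$s^{2}{\left(B{\left(-6,2 \right)},-15 \right)} = \left(-196 - 84\right)^{2} = \left(-280\right)^{2} = 78400$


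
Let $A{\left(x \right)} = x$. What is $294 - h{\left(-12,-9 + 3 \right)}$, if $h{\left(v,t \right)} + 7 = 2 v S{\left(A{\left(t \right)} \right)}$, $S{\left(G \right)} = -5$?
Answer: $181$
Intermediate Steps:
$h{\left(v,t \right)} = -7 - 10 v$ ($h{\left(v,t \right)} = -7 + 2 v \left(-5\right) = -7 - 10 v$)
$294 - h{\left(-12,-9 + 3 \right)} = 294 - \left(-7 - -120\right) = 294 - \left(-7 + 120\right) = 294 - 113 = 181$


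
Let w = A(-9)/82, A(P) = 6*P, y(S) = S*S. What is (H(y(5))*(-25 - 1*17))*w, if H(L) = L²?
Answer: 708750/41 ≈ 17287.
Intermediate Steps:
y(S) = S²
w = -27/41 (w = (6*(-9))/82 = -54*1/82 = -27/41 ≈ -0.65854)
(H(y(5))*(-25 - 1*17))*w = ((5²)²*(-25 - 1*17))*(-27/41) = (25²*(-25 - 17))*(-27/41) = (625*(-42))*(-27/41) = -26250*(-27/41) = 708750/41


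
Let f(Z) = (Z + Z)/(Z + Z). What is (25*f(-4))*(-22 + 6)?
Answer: -400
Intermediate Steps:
f(Z) = 1 (f(Z) = (2*Z)/((2*Z)) = (2*Z)*(1/(2*Z)) = 1)
(25*f(-4))*(-22 + 6) = (25*1)*(-22 + 6) = 25*(-16) = -400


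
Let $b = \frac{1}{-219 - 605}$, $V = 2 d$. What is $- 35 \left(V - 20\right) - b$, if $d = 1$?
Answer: $\frac{519121}{824} \approx 630.0$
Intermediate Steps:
$V = 2$ ($V = 2 \cdot 1 = 2$)
$b = - \frac{1}{824}$ ($b = \frac{1}{-824} = - \frac{1}{824} \approx -0.0012136$)
$- 35 \left(V - 20\right) - b = - 35 \left(2 - 20\right) - - \frac{1}{824} = \left(-35\right) \left(-18\right) + \frac{1}{824} = 630 + \frac{1}{824} = \frac{519121}{824}$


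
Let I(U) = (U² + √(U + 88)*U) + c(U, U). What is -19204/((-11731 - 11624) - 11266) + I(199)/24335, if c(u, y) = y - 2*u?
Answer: 1831465982/842502035 + 199*√287/24335 ≈ 2.3124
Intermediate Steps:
I(U) = U² - U + U*√(88 + U) (I(U) = (U² + √(U + 88)*U) + (U - 2*U) = (U² + √(88 + U)*U) - U = (U² + U*√(88 + U)) - U = U² - U + U*√(88 + U))
-19204/((-11731 - 11624) - 11266) + I(199)/24335 = -19204/((-11731 - 11624) - 11266) + (199*(-1 + 199 + √(88 + 199)))/24335 = -19204/(-23355 - 11266) + (199*(-1 + 199 + √287))*(1/24335) = -19204/(-34621) + (199*(198 + √287))*(1/24335) = -19204*(-1/34621) + (39402 + 199*√287)*(1/24335) = 19204/34621 + (39402/24335 + 199*√287/24335) = 1831465982/842502035 + 199*√287/24335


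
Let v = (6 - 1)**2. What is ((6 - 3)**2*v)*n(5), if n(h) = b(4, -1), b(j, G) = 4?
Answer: 900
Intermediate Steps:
n(h) = 4
v = 25 (v = 5**2 = 25)
((6 - 3)**2*v)*n(5) = ((6 - 3)**2*25)*4 = (3**2*25)*4 = (9*25)*4 = 225*4 = 900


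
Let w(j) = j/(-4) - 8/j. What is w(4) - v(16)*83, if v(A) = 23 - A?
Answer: -584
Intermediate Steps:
w(j) = -8/j - j/4 (w(j) = j*(-1/4) - 8/j = -j/4 - 8/j = -8/j - j/4)
w(4) - v(16)*83 = (-8/4 - 1/4*4) - (23 - 1*16)*83 = (-8*1/4 - 1) - (23 - 16)*83 = (-2 - 1) - 1*7*83 = -3 - 7*83 = -3 - 581 = -584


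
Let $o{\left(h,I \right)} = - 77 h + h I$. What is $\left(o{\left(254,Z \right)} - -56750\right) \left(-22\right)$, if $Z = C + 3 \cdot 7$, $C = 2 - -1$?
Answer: $-952336$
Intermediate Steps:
$C = 3$ ($C = 2 + 1 = 3$)
$Z = 24$ ($Z = 3 + 3 \cdot 7 = 3 + 21 = 24$)
$o{\left(h,I \right)} = - 77 h + I h$
$\left(o{\left(254,Z \right)} - -56750\right) \left(-22\right) = \left(254 \left(-77 + 24\right) - -56750\right) \left(-22\right) = \left(254 \left(-53\right) + 56750\right) \left(-22\right) = \left(-13462 + 56750\right) \left(-22\right) = 43288 \left(-22\right) = -952336$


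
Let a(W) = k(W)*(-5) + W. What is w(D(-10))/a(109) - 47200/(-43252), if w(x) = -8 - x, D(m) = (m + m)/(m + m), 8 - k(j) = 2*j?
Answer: 13578883/12532267 ≈ 1.0835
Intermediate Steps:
k(j) = 8 - 2*j
D(m) = 1 (D(m) = (2*m)/((2*m)) = (2*m)*(1/(2*m)) = 1)
a(W) = -40 + 11*W (a(W) = (8 - 2*W)*(-5) + W = (-40 + 10*W) + W = -40 + 11*W)
w(D(-10))/a(109) - 47200/(-43252) = (-8 - 1*1)/(-40 + 11*109) - 47200/(-43252) = (-8 - 1)/(-40 + 1199) - 47200*(-1/43252) = -9/1159 + 11800/10813 = 13578883/12532267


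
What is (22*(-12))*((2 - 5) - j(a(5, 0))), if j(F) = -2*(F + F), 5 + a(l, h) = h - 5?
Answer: 11352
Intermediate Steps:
a(l, h) = -10 + h (a(l, h) = -5 + (h - 5) = -5 + (-5 + h) = -10 + h)
j(F) = -4*F
(22*(-12))*((2 - 5) - j(a(5, 0))) = (22*(-12))*((2 - 5) - (-4)*(-10 + 0)) = -264*(-3 - (-4)*(-10)) = -264*(-3 - 1*40) = -264*(-3 - 40) = -264*(-43) = 11352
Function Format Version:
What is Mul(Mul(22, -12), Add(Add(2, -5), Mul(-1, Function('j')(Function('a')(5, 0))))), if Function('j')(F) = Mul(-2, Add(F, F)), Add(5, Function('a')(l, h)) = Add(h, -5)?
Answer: 11352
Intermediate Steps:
Function('a')(l, h) = Add(-10, h) (Function('a')(l, h) = Add(-5, Add(h, -5)) = Add(-5, Add(-5, h)) = Add(-10, h))
Function('j')(F) = Mul(-4, F) (Function('j')(F) = Mul(-2, Mul(2, F)) = Mul(-4, F))
Mul(Mul(22, -12), Add(Add(2, -5), Mul(-1, Function('j')(Function('a')(5, 0))))) = Mul(Mul(22, -12), Add(Add(2, -5), Mul(-1, Mul(-4, Add(-10, 0))))) = Mul(-264, Add(-3, Mul(-1, Mul(-4, -10)))) = Mul(-264, Add(-3, Mul(-1, 40))) = Mul(-264, Add(-3, -40)) = Mul(-264, -43) = 11352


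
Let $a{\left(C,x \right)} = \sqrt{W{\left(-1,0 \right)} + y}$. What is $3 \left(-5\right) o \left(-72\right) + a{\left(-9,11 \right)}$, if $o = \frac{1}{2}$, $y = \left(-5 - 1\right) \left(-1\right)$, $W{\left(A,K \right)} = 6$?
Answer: $540 + 2 \sqrt{3} \approx 543.46$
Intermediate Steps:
$y = 6$ ($y = \left(-6\right) \left(-1\right) = 6$)
$o = \frac{1}{2} \approx 0.5$
$a{\left(C,x \right)} = 2 \sqrt{3}$ ($a{\left(C,x \right)} = \sqrt{6 + 6} = \sqrt{12} = 2 \sqrt{3}$)
$3 \left(-5\right) o \left(-72\right) + a{\left(-9,11 \right)} = 3 \left(-5\right) \frac{1}{2} \left(-72\right) + 2 \sqrt{3} = \left(-15\right) \frac{1}{2} \left(-72\right) + 2 \sqrt{3} = \left(- \frac{15}{2}\right) \left(-72\right) + 2 \sqrt{3} = 540 + 2 \sqrt{3}$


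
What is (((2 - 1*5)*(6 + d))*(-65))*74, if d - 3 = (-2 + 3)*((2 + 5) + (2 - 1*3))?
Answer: 216450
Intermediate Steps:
d = 9 (d = 3 + (-2 + 3)*((2 + 5) + (2 - 1*3)) = 3 + 1*(7 + (2 - 3)) = 3 + 1*(7 - 1) = 3 + 1*6 = 3 + 6 = 9)
(((2 - 1*5)*(6 + d))*(-65))*74 = (((2 - 1*5)*(6 + 9))*(-65))*74 = (((2 - 5)*15)*(-65))*74 = (-3*15*(-65))*74 = -45*(-65)*74 = 2925*74 = 216450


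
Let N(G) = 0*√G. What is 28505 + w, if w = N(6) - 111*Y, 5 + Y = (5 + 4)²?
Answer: 20069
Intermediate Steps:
Y = 76 (Y = -5 + (5 + 4)² = -5 + 9² = -5 + 81 = 76)
N(G) = 0
w = -8436 (w = 0 - 111*76 = 0 - 8436 = -8436)
28505 + w = 28505 - 8436 = 20069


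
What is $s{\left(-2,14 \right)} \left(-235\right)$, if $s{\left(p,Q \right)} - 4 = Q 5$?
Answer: $-17390$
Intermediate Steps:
$s{\left(p,Q \right)} = 4 + 5 Q$ ($s{\left(p,Q \right)} = 4 + Q 5 = 4 + 5 Q$)
$s{\left(-2,14 \right)} \left(-235\right) = \left(4 + 5 \cdot 14\right) \left(-235\right) = \left(4 + 70\right) \left(-235\right) = 74 \left(-235\right) = -17390$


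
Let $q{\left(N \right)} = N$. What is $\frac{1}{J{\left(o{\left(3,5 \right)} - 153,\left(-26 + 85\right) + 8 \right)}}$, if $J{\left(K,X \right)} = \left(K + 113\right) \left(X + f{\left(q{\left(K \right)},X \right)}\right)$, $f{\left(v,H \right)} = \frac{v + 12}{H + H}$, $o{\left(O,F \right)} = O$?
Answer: $- \frac{67}{163540} \approx -0.00040969$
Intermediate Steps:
$f{\left(v,H \right)} = \frac{12 + v}{2 H}$
$J{\left(K,X \right)} = \left(113 + K\right) \left(X + \frac{12 + K}{2 X}\right)$ ($J{\left(K,X \right)} = \left(K + 113\right) \left(X + \frac{12 + K}{2 X}\right) = \left(113 + K\right) \left(X + \frac{12 + K}{2 X}\right)$)
$\frac{1}{J{\left(o{\left(3,5 \right)} - 153,\left(-26 + 85\right) + 8 \right)}} = \frac{1}{\frac{1}{2} \frac{1}{\left(-26 + 85\right) + 8} \left(1356 + 113 \left(3 - 153\right) + \left(3 - 153\right) \left(12 + \left(3 - 153\right)\right) + 2 \left(\left(-26 + 85\right) + 8\right)^{2} \left(113 + \left(3 - 153\right)\right)\right)} = \frac{1}{\frac{1}{2} \frac{1}{59 + 8} \left(1356 + 113 \left(-150\right) - 150 \left(12 - 150\right) + 2 \left(59 + 8\right)^{2} \left(113 - 150\right)\right)} = \frac{1}{\frac{1}{2} \cdot \frac{1}{67} \left(1356 - 16950 - -20700 + 2 \cdot 67^{2} \left(-37\right)\right)} = \frac{1}{\frac{1}{2} \cdot \frac{1}{67} \left(1356 - 16950 + 20700 + 2 \cdot 4489 \left(-37\right)\right)} = \frac{1}{\frac{1}{2} \cdot \frac{1}{67} \left(1356 - 16950 + 20700 - 332186\right)} = \frac{1}{\frac{1}{2} \cdot \frac{1}{67} \left(-327080\right)} = \frac{1}{- \frac{163540}{67}} = - \frac{67}{163540}$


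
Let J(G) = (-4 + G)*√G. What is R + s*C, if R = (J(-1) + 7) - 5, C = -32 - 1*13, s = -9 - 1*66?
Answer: 3377 - 5*I ≈ 3377.0 - 5.0*I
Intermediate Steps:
J(G) = √G*(-4 + G)
s = -75 (s = -9 - 66 = -75)
C = -45 (C = -32 - 13 = -45)
R = 2 - 5*I (R = (√(-1)*(-4 - 1) + 7) - 5 = (I*(-5) + 7) - 5 = (-5*I + 7) - 5 = (7 - 5*I) - 5 = 2 - 5*I ≈ 2.0 - 5.0*I)
R + s*C = (2 - 5*I) - 75*(-45) = (2 - 5*I) + 3375 = 3377 - 5*I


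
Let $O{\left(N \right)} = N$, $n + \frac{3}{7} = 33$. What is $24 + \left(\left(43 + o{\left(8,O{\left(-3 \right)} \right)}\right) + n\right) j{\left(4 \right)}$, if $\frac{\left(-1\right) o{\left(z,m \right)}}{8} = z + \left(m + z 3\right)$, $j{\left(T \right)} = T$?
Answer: $- \frac{4212}{7} \approx -601.71$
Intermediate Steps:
$n = \frac{228}{7}$ ($n = - \frac{3}{7} + 33 = \frac{228}{7} \approx 32.571$)
$o{\left(z,m \right)} = - 32 z - 8 m$ ($o{\left(z,m \right)} = - 8 \left(z + \left(m + z 3\right)\right) = - 8 \left(z + \left(m + 3 z\right)\right) = - 8 \left(m + 4 z\right) = - 32 z - 8 m$)
$24 + \left(\left(43 + o{\left(8,O{\left(-3 \right)} \right)}\right) + n\right) j{\left(4 \right)} = 24 + \left(\left(43 - 232\right) + \frac{228}{7}\right) 4 = 24 + \left(-189 + \frac{228}{7}\right) 4 = 24 - \frac{4380}{7} = - \frac{4212}{7}$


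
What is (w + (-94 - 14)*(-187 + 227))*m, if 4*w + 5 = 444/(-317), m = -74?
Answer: 202752193/634 ≈ 3.1980e+5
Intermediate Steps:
w = -2029/1268 (w = -5/4 + (444/(-317))/4 = -5/4 + (444*(-1/317))/4 = -5/4 + (1/4)*(-444/317) = -5/4 - 111/317 = -2029/1268 ≈ -1.6002)
(w + (-94 - 14)*(-187 + 227))*m = (-2029/1268 + (-94 - 14)*(-187 + 227))*(-74) = (-2029/1268 - 108*40)*(-74) = (-2029/1268 - 4320)*(-74) = -5479789/1268*(-74) = 202752193/634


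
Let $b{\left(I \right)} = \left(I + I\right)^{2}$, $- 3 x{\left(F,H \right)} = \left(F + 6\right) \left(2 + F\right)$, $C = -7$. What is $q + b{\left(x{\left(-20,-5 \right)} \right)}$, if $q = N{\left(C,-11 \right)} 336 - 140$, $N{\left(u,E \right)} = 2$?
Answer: $28756$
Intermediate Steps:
$x{\left(F,H \right)} = - \frac{\left(2 + F\right) \left(6 + F\right)}{3}$ ($x{\left(F,H \right)} = - \frac{\left(F + 6\right) \left(2 + F\right)}{3} = - \frac{\left(6 + F\right) \left(2 + F\right)}{3} = - \frac{\left(2 + F\right) \left(6 + F\right)}{3}$)
$q = 532$ ($q = 2 \cdot 336 - 140 = 672 - 140 = 532$)
$b{\left(I \right)} = 4 I^{2}$ ($b{\left(I \right)} = \left(2 I\right)^{2} = 4 I^{2}$)
$q + b{\left(x{\left(-20,-5 \right)} \right)} = 532 + 4 \left(-4 - - \frac{160}{3} - \frac{\left(-20\right)^{2}}{3}\right)^{2} = 532 + 4 \left(-4 + \frac{160}{3} - \frac{400}{3}\right)^{2} = 532 + 4 \left(-84\right)^{2} = 532 + 4 \cdot 7056 = 532 + 28224 = 28756$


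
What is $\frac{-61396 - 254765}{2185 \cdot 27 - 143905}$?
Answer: $\frac{316161}{84910} \approx 3.7235$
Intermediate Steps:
$\frac{-61396 - 254765}{2185 \cdot 27 - 143905} = - \frac{316161}{58995 - 143905} = - \frac{316161}{-84910} = \left(-316161\right) \left(- \frac{1}{84910}\right) = \frac{316161}{84910}$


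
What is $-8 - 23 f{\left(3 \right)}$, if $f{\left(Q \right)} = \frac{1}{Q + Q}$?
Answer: $- \frac{71}{6} \approx -11.833$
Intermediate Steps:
$f{\left(Q \right)} = \frac{1}{2 Q}$
$-8 - 23 f{\left(3 \right)} = -8 - 23 \frac{1}{2 \cdot 3} = -8 - 23 \cdot \frac{1}{2} \cdot \frac{1}{3} = -8 - \frac{23}{6} = - \frac{71}{6}$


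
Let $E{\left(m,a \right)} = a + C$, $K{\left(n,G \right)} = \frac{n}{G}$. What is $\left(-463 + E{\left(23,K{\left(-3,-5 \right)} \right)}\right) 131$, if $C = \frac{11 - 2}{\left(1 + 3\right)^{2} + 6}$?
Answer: $- \frac{6657289}{110} \approx -60521.0$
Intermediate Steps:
$C = \frac{9}{22}$ ($C = \frac{9}{4^{2} + 6} = \frac{9}{16 + 6} = \frac{9}{22} \approx 0.40909$)
$E{\left(m,a \right)} = \frac{9}{22} + a$ ($E{\left(m,a \right)} = a + \frac{9}{22} = \frac{9}{22} + a$)
$\left(-463 + E{\left(23,K{\left(-3,-5 \right)} \right)}\right) 131 = \left(-463 - \left(- \frac{9}{22} + \frac{3}{-5}\right)\right) 131 = \left(-463 + \left(\frac{9}{22} - - \frac{3}{5}\right)\right) 131 = \left(-463 + \left(\frac{9}{22} + \frac{3}{5}\right)\right) 131 = \left(-463 + \frac{111}{110}\right) 131 = \left(- \frac{50819}{110}\right) 131 = - \frac{6657289}{110}$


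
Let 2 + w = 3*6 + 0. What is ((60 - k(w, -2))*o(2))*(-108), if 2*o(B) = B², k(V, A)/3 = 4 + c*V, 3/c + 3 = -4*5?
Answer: -269568/23 ≈ -11720.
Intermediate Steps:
w = 16 (w = -2 + (3*6 + 0) = -2 + (18 + 0) = -2 + 18 = 16)
c = -3/23 (c = 3/(-3 - 4*5) = 3/(-3 - 20) = 3/(-23) = 3*(-1/23) = -3/23 ≈ -0.13043)
k(V, A) = 12 - 9*V/23 (k(V, A) = 3*(4 - 3*V/23) = 12 - 9*V/23)
o(B) = B²/2
((60 - k(w, -2))*o(2))*(-108) = ((60 - (12 - 9/23*16))*((½)*2²))*(-108) = ((60 - (12 - 144/23))*((½)*4))*(-108) = ((60 - 1*132/23)*2)*(-108) = ((60 - 132/23)*2)*(-108) = ((1248/23)*2)*(-108) = (2496/23)*(-108) = -269568/23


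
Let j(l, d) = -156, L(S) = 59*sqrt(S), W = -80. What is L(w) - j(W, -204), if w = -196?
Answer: 156 + 826*I ≈ 156.0 + 826.0*I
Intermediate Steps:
L(w) - j(W, -204) = 59*sqrt(-196) - 1*(-156) = 59*(14*I) + 156 = 826*I + 156 = 156 + 826*I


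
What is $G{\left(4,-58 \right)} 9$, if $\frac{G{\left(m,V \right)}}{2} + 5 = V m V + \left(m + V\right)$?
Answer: $241146$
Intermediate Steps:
$G{\left(m,V \right)} = -10 + 2 V + 2 m + 2 m V^{2}$ ($G{\left(m,V \right)} = -10 + 2 \left(V m V + \left(m + V\right)\right) = -10 + 2 \left(m V^{2} + \left(V + m\right)\right) = -10 + 2 \left(V + m + m V^{2}\right) = -10 + \left(2 V + 2 m + 2 m V^{2}\right) = -10 + 2 V + 2 m + 2 m V^{2}$)
$G{\left(4,-58 \right)} 9 = \left(-10 + 2 \left(-58\right) + 2 \cdot 4 + 2 \cdot 4 \left(-58\right)^{2}\right) 9 = \left(-10 - 116 + 8 + 2 \cdot 4 \cdot 3364\right) 9 = \left(-10 - 116 + 8 + 26912\right) 9 = 26794 \cdot 9 = 241146$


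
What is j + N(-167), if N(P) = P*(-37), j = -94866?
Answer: -88687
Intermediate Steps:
N(P) = -37*P
j + N(-167) = -94866 - 37*(-167) = -94866 + 6179 = -88687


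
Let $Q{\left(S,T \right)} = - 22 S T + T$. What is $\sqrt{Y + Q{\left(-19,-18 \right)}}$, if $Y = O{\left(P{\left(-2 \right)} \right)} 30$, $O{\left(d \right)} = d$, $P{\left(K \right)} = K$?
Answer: $i \sqrt{7602} \approx 87.189 i$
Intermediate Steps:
$Q{\left(S,T \right)} = T - 22 S T$ ($Q{\left(S,T \right)} = - 22 S T + T = T - 22 S T$)
$Y = -60$ ($Y = \left(-2\right) 30 = -60$)
$\sqrt{Y + Q{\left(-19,-18 \right)}} = \sqrt{-60 - 18 \left(1 - -418\right)} = \sqrt{-60 - 18 \left(1 + 418\right)} = \sqrt{-60 - 7542} = \sqrt{-7602} = i \sqrt{7602}$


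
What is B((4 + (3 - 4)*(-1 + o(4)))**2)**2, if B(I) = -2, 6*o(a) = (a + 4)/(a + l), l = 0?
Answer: 4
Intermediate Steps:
o(a) = (4 + a)/(6*a) (o(a) = ((a + 4)/(a + 0))/6 = ((4 + a)/a)/6 = (4 + a)/(6*a))
B((4 + (3 - 4)*(-1 + o(4)))**2)**2 = (-2)**2 = 4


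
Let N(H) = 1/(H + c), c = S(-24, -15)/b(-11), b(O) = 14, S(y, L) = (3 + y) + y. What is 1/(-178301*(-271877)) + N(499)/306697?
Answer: 680791957555/103194801574241227829 ≈ 6.5972e-9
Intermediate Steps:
S(y, L) = 3 + 2*y
c = -45/14 (c = (3 + 2*(-24))/14 = (3 - 48)*(1/14) = -45*1/14 = -45/14 ≈ -3.2143)
N(H) = 1/(-45/14 + H) (N(H) = 1/(H - 45/14) = 1/(-45/14 + H))
1/(-178301*(-271877)) + N(499)/306697 = 1/(-178301*(-271877)) + (14/(-45 + 14*499))/306697 = -1/178301*(-1/271877) + (14/(-45 + 6986))*(1/306697) = 1/48475940977 + (14/6941)*(1/306697) = 1/48475940977 + 14/2128783877 = 680791957555/103194801574241227829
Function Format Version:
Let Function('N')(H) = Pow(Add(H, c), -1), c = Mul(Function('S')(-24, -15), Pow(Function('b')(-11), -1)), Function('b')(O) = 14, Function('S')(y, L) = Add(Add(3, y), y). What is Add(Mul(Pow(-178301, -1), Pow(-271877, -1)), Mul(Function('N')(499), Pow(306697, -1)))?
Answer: Rational(680791957555, 103194801574241227829) ≈ 6.5972e-9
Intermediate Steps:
Function('S')(y, L) = Add(3, Mul(2, y))
c = Rational(-45, 14) (c = Mul(Add(3, Mul(2, -24)), Pow(14, -1)) = Mul(Add(3, -48), Rational(1, 14)) = Mul(-45, Rational(1, 14)) = Rational(-45, 14) ≈ -3.2143)
Function('N')(H) = Pow(Add(Rational(-45, 14), H), -1) (Function('N')(H) = Pow(Add(H, Rational(-45, 14)), -1) = Pow(Add(Rational(-45, 14), H), -1))
Add(Mul(Pow(-178301, -1), Pow(-271877, -1)), Mul(Function('N')(499), Pow(306697, -1))) = Add(Mul(Pow(-178301, -1), Pow(-271877, -1)), Mul(Mul(14, Pow(Add(-45, Mul(14, 499)), -1)), Pow(306697, -1))) = Add(Mul(Rational(-1, 178301), Rational(-1, 271877)), Mul(Mul(14, Pow(Add(-45, 6986), -1)), Rational(1, 306697))) = Add(Rational(1, 48475940977), Mul(Mul(14, Pow(6941, -1)), Rational(1, 306697))) = Add(Rational(1, 48475940977), Mul(Mul(14, Rational(1, 6941)), Rational(1, 306697))) = Add(Rational(1, 48475940977), Mul(Rational(14, 6941), Rational(1, 306697))) = Add(Rational(1, 48475940977), Rational(14, 2128783877)) = Rational(680791957555, 103194801574241227829)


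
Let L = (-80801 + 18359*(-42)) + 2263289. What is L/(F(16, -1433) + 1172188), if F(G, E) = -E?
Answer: 470470/391207 ≈ 1.2026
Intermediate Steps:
L = 1411410 (L = (-80801 - 771078) + 2263289 = -851879 + 2263289 = 1411410)
L/(F(16, -1433) + 1172188) = 1411410/(-1*(-1433) + 1172188) = 1411410/(1433 + 1172188) = 1411410/1173621 = 1411410*(1/1173621) = 470470/391207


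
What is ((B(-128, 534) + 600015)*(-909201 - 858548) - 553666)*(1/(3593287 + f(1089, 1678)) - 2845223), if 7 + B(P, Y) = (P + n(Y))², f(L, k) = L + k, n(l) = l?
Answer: 6916815031037993607831351/1798027 ≈ 3.8469e+18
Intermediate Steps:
B(P, Y) = -7 + (P + Y)²
((B(-128, 534) + 600015)*(-909201 - 858548) - 553666)*(1/(3593287 + f(1089, 1678)) - 2845223) = (((-7 + (-128 + 534)²) + 600015)*(-909201 - 858548) - 553666)*(1/(3593287 + (1089 + 1678)) - 2845223) = (((-7 + 406²) + 600015)*(-1767749) - 553666)*(1/(3593287 + 2767) - 2845223) = (((-7 + 164836) + 600015)*(-1767749) - 553666)*(1/3596054 - 2845223) = ((164829 + 600015)*(-1767749) - 553666)*(1/3596054 - 2845223) = (764844*(-1767749) - 553666)*(-10231575550041/3596054) = (-1352052216156 - 553666)*(-10231575550041/3596054) = -1352052769822*(-10231575550041/3596054) = 6916815031037993607831351/1798027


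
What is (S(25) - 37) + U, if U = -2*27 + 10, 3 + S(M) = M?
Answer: -59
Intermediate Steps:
S(M) = -3 + M
U = -44 (U = -54 + 10 = -44)
(S(25) - 37) + U = ((-3 + 25) - 37) - 44 = (22 - 37) - 44 = -15 - 44 = -59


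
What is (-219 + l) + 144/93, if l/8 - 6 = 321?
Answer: 74355/31 ≈ 2398.5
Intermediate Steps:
l = 2616 (l = 48 + 8*321 = 48 + 2568 = 2616)
(-219 + l) + 144/93 = (-219 + 2616) + 144/93 = 2397 + 144*(1/93) = 2397 + 48/31 = 74355/31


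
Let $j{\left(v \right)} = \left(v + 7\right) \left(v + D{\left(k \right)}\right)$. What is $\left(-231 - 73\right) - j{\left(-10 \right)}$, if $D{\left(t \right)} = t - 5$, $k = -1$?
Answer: $-352$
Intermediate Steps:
$D{\left(t \right)} = -5 + t$
$j{\left(v \right)} = \left(-6 + v\right) \left(7 + v\right)$ ($j{\left(v \right)} = \left(v + 7\right) \left(v - 6\right) = \left(7 + v\right) \left(v - 6\right) = \left(7 + v\right) \left(-6 + v\right) = \left(-6 + v\right) \left(7 + v\right)$)
$\left(-231 - 73\right) - j{\left(-10 \right)} = \left(-231 - 73\right) - \left(-42 - 10 + \left(-10\right)^{2}\right) = -304 - \left(-42 - 10 + 100\right) = -304 - 48 = -352$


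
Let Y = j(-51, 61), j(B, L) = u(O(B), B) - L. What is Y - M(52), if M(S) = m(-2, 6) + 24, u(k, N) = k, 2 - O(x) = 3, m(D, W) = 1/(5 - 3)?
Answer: -173/2 ≈ -86.500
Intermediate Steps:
m(D, W) = ½ (m(D, W) = 1/2 = ½)
O(x) = -1 (O(x) = 2 - 1*3 = 2 - 3 = -1)
j(B, L) = -1 - L
Y = -62 (Y = -1 - 1*61 = -1 - 61 = -62)
M(S) = 49/2 (M(S) = ½ + 24 = 49/2)
Y - M(52) = -62 - 1*49/2 = -62 - 49/2 = -173/2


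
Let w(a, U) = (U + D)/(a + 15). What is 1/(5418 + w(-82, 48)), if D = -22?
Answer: 67/362980 ≈ 0.00018458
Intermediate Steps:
w(a, U) = (-22 + U)/(15 + a) (w(a, U) = (U - 22)/(a + 15) = (-22 + U)/(15 + a))
1/(5418 + w(-82, 48)) = 1/(5418 + (-22 + 48)/(15 - 82)) = 1/(5418 + 26/(-67)) = 1/(5418 - 1/67*26) = 1/(5418 - 26/67) = 1/(362980/67) = 67/362980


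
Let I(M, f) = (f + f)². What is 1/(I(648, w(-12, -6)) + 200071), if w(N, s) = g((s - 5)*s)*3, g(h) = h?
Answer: 1/356887 ≈ 2.8020e-6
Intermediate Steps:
w(N, s) = 3*s*(-5 + s) (w(N, s) = ((s - 5)*s)*3 = ((-5 + s)*s)*3 = (s*(-5 + s))*3 = 3*s*(-5 + s))
I(M, f) = 4*f² (I(M, f) = (2*f)² = 4*f²)
1/(I(648, w(-12, -6)) + 200071) = 1/(4*(3*(-6)*(-5 - 6))² + 200071) = 1/(4*(3*(-6)*(-11))² + 200071) = 1/(4*198² + 200071) = 1/(4*39204 + 200071) = 1/(156816 + 200071) = 1/356887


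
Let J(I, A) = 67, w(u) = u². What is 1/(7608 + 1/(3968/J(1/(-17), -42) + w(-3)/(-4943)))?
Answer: 19613221/149217716549 ≈ 0.00013144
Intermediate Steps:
1/(7608 + 1/(3968/J(1/(-17), -42) + w(-3)/(-4943))) = 1/(7608 + 1/(3968/67 + (-3)²/(-4943))) = 1/(7608 + 1/(3968*(1/67) + 9*(-1/4943))) = 1/(7608 + 1/(3968/67 - 9/4943)) = 1/(7608 + 1/(19613221/331181)) = 1/(7608 + 331181/19613221) = 1/(149217716549/19613221) = 19613221/149217716549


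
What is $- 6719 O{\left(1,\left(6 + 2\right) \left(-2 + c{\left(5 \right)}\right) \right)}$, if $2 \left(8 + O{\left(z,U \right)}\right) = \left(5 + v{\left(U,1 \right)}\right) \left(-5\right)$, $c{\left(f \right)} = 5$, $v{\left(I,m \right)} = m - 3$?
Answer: $\frac{208289}{2} \approx 1.0414 \cdot 10^{5}$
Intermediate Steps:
$v{\left(I,m \right)} = -3 + m$
$O{\left(z,U \right)} = - \frac{31}{2}$ ($O{\left(z,U \right)} = -8 + \frac{\left(5 + \left(-3 + 1\right)\right) \left(-5\right)}{2} = -8 + \frac{\left(5 - 2\right) \left(-5\right)}{2} = -8 + \frac{3 \left(-5\right)}{2} = -8 + \frac{1}{2} \left(-15\right) = -8 - \frac{15}{2} = - \frac{31}{2}$)
$- 6719 O{\left(1,\left(6 + 2\right) \left(-2 + c{\left(5 \right)}\right) \right)} = \left(-6719\right) \left(- \frac{31}{2}\right) = \frac{208289}{2}$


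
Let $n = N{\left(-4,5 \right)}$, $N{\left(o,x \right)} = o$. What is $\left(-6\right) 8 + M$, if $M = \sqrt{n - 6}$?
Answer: $-48 + i \sqrt{10} \approx -48.0 + 3.1623 i$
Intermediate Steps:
$n = -4$
$M = i \sqrt{10}$ ($M = \sqrt{-4 - 6} = \sqrt{-10} = i \sqrt{10} \approx 3.1623 i$)
$\left(-6\right) 8 + M = \left(-6\right) 8 + i \sqrt{10} = -48 + i \sqrt{10}$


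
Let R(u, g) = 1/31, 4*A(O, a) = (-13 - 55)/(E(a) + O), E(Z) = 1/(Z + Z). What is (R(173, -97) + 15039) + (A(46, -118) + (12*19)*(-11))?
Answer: 4216630638/336505 ≈ 12531.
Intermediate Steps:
E(Z) = 1/(2*Z)
A(O, a) = -17/(O + 1/(2*a)) (A(O, a) = ((-13 - 55)/(1/(2*a) + O))/4 = (-68/(O + 1/(2*a)))/4 = -17/(O + 1/(2*a)))
R(u, g) = 1/31
(R(173, -97) + 15039) + (A(46, -118) + (12*19)*(-11)) = (1/31 + 15039) + (-34*(-118)/(1 + 2*46*(-118)) + (12*19)*(-11)) = 466210/31 + (-34*(-118)/(1 - 10856) + 228*(-11)) = 466210/31 + (-34*(-118)/(-10855) - 2508) = 466210/31 + (-34*(-118)*(-1/10855) - 2508) = 466210/31 + (-4012/10855 - 2508) = 466210/31 - 27228352/10855 = 4216630638/336505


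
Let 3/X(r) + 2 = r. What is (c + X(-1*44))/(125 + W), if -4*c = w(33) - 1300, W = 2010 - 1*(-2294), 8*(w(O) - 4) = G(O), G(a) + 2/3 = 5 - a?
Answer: 358613/4889616 ≈ 0.073342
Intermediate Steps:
X(r) = 3/(-2 + r)
G(a) = 13/3 - a (G(a) = -⅔ + (5 - a) = 13/3 - a)
w(O) = 109/24 - O/8 (w(O) = 4 + (13/3 - O)/8 = 4 + (13/24 - O/8) = 109/24 - O/8)
W = 4304 (W = 2010 + 2294 = 4304)
c = 15595/48 (c = -((109/24 - ⅛*33) - 1300)/4 = -((109/24 - 33/8) - 1300)/4 = -(5/12 - 1300)/4 = -¼*(-15595/12) = 15595/48 ≈ 324.90)
(c + X(-1*44))/(125 + W) = (15595/48 + 3/(-2 - 1*44))/(125 + 4304) = (15595/48 + 3/(-2 - 44))/4429 = (15595/48 + 3/(-46))*(1/4429) = (15595/48 + 3*(-1/46))*(1/4429) = (15595/48 - 3/46)*(1/4429) = (358613/1104)*(1/4429) = 358613/4889616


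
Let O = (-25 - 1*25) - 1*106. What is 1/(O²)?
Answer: 1/24336 ≈ 4.1091e-5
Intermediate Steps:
O = -156 (O = (-25 - 25) - 106 = -50 - 106 = -156)
1/(O²) = 1/((-156)²) = 1/24336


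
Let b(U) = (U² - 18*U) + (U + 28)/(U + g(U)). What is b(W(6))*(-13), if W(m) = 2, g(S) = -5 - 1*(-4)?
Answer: 26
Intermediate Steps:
g(S) = -1 (g(S) = -5 + 4 = -1)
b(U) = U² - 18*U + (28 + U)/(-1 + U) (b(U) = (U² - 18*U) + (U + 28)/(U - 1) = (U² - 18*U) + (28 + U)/(-1 + U) = U² - 18*U + (28 + U)/(-1 + U))
b(W(6))*(-13) = ((28 + 2³ - 19*2² + 19*2)/(-1 + 2))*(-13) = ((28 + 8 - 19*4 + 38)/1)*(-13) = (1*(28 + 8 - 76 + 38))*(-13) = (1*(-2))*(-13) = -2*(-13) = 26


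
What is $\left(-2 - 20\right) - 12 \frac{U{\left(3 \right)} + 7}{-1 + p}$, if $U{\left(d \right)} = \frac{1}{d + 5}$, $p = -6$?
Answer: $- \frac{137}{14} \approx -9.7857$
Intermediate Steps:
$U{\left(d \right)} = \frac{1}{5 + d}$
$\left(-2 - 20\right) - 12 \frac{U{\left(3 \right)} + 7}{-1 + p} = \left(-2 - 20\right) - 12 \frac{\frac{1}{5 + 3} + 7}{-1 - 6} = \left(-2 - 20\right) - 12 \frac{\frac{1}{8} + 7}{-7} = -22 - 12 \left(\frac{1}{8} + 7\right) \left(- \frac{1}{7}\right) = -22 - 12 \cdot \frac{57}{8} \left(- \frac{1}{7}\right) = -22 - - \frac{171}{14} = -22 + \frac{171}{14} = - \frac{137}{14}$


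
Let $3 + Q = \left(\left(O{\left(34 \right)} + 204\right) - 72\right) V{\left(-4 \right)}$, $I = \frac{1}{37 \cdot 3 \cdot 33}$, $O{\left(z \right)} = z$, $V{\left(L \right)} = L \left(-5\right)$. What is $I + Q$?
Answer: $\frac{12150172}{3663} \approx 3317.0$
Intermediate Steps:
$V{\left(L \right)} = - 5 L$
$I = \frac{1}{3663}$ ($I = \frac{1}{111 \cdot 33} = \frac{1}{3663} \approx 0.000273$)
$Q = 3317$ ($Q = -3 + \left(\left(34 + 204\right) - 72\right) \left(\left(-5\right) \left(-4\right)\right) = -3 + \left(238 - 72\right) 20 = -3 + 166 \cdot 20 = -3 + 3320 = 3317$)
$I + Q = \frac{1}{3663} + 3317 = \frac{12150172}{3663}$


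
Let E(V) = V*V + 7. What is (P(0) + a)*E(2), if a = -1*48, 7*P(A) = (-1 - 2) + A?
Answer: -3729/7 ≈ -532.71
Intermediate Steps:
E(V) = 7 + V² (E(V) = V² + 7 = 7 + V²)
P(A) = -3/7 + A/7 (P(A) = ((-1 - 2) + A)/7 = (-3 + A)/7 = -3/7 + A/7)
a = -48
(P(0) + a)*E(2) = ((-3/7 + (⅐)*0) - 48)*(7 + 2²) = ((-3/7 + 0) - 48)*(7 + 4) = (-3/7 - 48)*11 = -339/7*11 = -3729/7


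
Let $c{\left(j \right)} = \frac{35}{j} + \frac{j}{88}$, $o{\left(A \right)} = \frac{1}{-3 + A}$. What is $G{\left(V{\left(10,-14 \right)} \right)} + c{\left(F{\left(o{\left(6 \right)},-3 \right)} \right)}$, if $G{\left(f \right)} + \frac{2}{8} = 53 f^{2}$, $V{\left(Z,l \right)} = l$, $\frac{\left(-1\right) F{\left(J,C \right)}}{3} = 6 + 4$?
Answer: $\frac{342746}{33} \approx 10386.0$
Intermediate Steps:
$F{\left(J,C \right)} = -30$ ($F{\left(J,C \right)} = - 3 \left(6 + 4\right) = \left(-3\right) 10 = -30$)
$c{\left(j \right)} = \frac{35}{j} + \frac{j}{88}$ ($c{\left(j \right)} = \frac{35}{j} + j \frac{1}{88} = \frac{35}{j} + \frac{j}{88}$)
$G{\left(f \right)} = - \frac{1}{4} + 53 f^{2}$
$G{\left(V{\left(10,-14 \right)} \right)} + c{\left(F{\left(o{\left(6 \right)},-3 \right)} \right)} = \left(- \frac{1}{4} + 53 \left(-14\right)^{2}\right) + \left(\frac{35}{-30} + \frac{1}{88} \left(-30\right)\right) = \left(- \frac{1}{4} + 53 \cdot 196\right) + \left(35 \left(- \frac{1}{30}\right) - \frac{15}{44}\right) = \left(- \frac{1}{4} + 10388\right) - \frac{199}{132} = \frac{41551}{4} - \frac{199}{132} = \frac{342746}{33}$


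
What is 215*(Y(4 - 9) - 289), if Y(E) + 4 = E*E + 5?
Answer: -56545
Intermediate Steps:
Y(E) = 1 + E**2 (Y(E) = -4 + (E*E + 5) = -4 + (E**2 + 5) = -4 + (5 + E**2) = 1 + E**2)
215*(Y(4 - 9) - 289) = 215*((1 + (4 - 9)**2) - 289) = 215*((1 + (-5)**2) - 289) = 215*((1 + 25) - 289) = 215*(26 - 289) = 215*(-263) = -56545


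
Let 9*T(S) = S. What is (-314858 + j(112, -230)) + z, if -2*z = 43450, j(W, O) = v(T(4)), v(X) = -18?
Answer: -336601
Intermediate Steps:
T(S) = S/9
j(W, O) = -18
z = -21725 (z = -1/2*43450 = -21725)
(-314858 + j(112, -230)) + z = (-314858 - 18) - 21725 = -314876 - 21725 = -336601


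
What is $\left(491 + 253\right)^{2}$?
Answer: $553536$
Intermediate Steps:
$\left(491 + 253\right)^{2} = 744^{2} = 553536$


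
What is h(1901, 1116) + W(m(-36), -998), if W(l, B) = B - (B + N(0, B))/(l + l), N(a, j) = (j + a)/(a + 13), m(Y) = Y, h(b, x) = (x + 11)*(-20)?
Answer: -5511385/234 ≈ -23553.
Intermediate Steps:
h(b, x) = -220 - 20*x (h(b, x) = (11 + x)*(-20) = -220 - 20*x)
N(a, j) = (a + j)/(13 + a)
W(l, B) = B - 7*B/(13*l) (W(l, B) = B - (B + (0 + B)/(13 + 0))/(l + l) = B - (B + B/13)/(2*l) = B - (B + B/13)*1/(2*l) = B - 14*B/13*1/(2*l) = B - 7*B/(13*l))
h(1901, 1116) + W(m(-36), -998) = (-220 - 20*1116) + (-998 - 7/13*(-998)/(-36)) = (-220 - 22320) + (-998 - 7/13*(-998)*(-1/36)) = -22540 + (-998 - 3493/234) = -22540 - 237025/234 = -5511385/234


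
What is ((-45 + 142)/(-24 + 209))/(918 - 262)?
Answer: 97/121360 ≈ 0.00079928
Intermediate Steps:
((-45 + 142)/(-24 + 209))/(918 - 262) = (97/185)/656 = (97*(1/185))*(1/656) = (97/185)*(1/656) = 97/121360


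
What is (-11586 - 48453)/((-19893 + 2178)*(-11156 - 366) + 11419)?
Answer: -60039/204123649 ≈ -0.00029413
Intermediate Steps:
(-11586 - 48453)/((-19893 + 2178)*(-11156 - 366) + 11419) = -60039/(-17715*(-11522) + 11419) = -60039/(204112230 + 11419) = -60039/204123649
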